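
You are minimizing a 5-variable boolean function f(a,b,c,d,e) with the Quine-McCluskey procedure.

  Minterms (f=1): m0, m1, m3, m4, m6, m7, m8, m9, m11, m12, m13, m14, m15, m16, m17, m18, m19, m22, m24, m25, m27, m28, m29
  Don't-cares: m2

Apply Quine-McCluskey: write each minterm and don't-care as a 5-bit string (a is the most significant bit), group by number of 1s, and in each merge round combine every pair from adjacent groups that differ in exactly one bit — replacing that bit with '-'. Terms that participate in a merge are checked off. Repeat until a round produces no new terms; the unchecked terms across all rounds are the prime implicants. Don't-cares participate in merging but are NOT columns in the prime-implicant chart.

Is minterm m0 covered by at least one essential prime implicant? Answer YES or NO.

Round 0: 00000✓ 00001✓ 00010✓ 00011✓ 00100✓ 00110✓ 00111✓ 01000✓ 01001✓ 01011✓ 01100✓ 01101✓ 01110✓ 01111✓ 10000✓ 10001✓ 10010✓ 10011✓ 10110✓ 11000✓ 11001✓ 11011✓ 11100✓ 11101✓
Round 1: -0000✓ -0001✓ -0010✓ -0011✓ -0110✓ -1000✓ -1001✓ -1011✓ -1100✓ -1101✓ 0-000✓ 0-001✓ 0-011✓ 0-100✓ 0-110✓ 0-111✓ 00-00✓ 00-10✓ 00-11✓ 000-0✓ 000-1✓ 0000-✓ 0001-✓ 001-0✓ 0011-✓ 01-00✓ 01-01✓ 01-11✓ 010-1✓ 0100-✓ 011-0✓ 011-1✓ 0110-✓ 0111-✓ 1-000✓ 1-001✓ 1-011✓ 10-10✓ 100-0✓ 100-1✓ 1000-✓ 1001-✓ 11-00✓ 11-01✓ 110-1✓ 1100-✓ 1110-✓
Round 2: --000✓ --001✓ --011✓ -0-10 -00-0✓ -00-1✓ -000-✓ -001-✓ -1-00✓ -1-01✓ -10-1✓ -100-✓ -110-✓ 0--00 0--11 0-0-1✓ 0-00-✓ 0-1-0 0-11- 00--0 00-1- 000--✓ 01--1 01-0-✓ 011-- 1-0-1✓ 1-00-✓ 100--✓ 11-0-✓
Round 3: --0-1 --00- -00-- -1-0-
PIs = {--0-1, --00-, -0-10, -00--, -1-0-, 0--00, 0--11, 0-1-0, 0-11-, 00--0, 00-1-, 01--1, 011--}
Coverage chart:
  m0: --00-,-00--,0--00,00--0
  m1: --0-1,--00-,-00--
  m3: --0-1,-00--,0--11,00-1-
  m4: 0--00,0-1-0,00--0
  m6: -0-10,0-1-0,0-11-,00--0,00-1-
  m7: 0--11,0-11-,00-1-
  m8: --00-,-1-0-,0--00
  m9: --0-1,--00-,-1-0-,01--1
  m11: --0-1,0--11,01--1
  m12: -1-0-,0--00,0-1-0,011--
  m13: -1-0-,01--1,011--
  m14: 0-1-0,0-11-,011--
  m15: 0--11,0-11-,01--1,011--
  m16: --00-,-00--
  m17: --0-1,--00-,-00--
  m18: -0-10,-00--
  m19: --0-1,-00--
  m22: -0-10 ←essential
  m24: --00-,-1-0-
  m25: --0-1,--00-,-1-0-
  m27: --0-1 ←essential
  m28: -1-0- ←essential
  m29: -1-0- ←essential
Essential: --0-1, -0-10, -1-0-

NO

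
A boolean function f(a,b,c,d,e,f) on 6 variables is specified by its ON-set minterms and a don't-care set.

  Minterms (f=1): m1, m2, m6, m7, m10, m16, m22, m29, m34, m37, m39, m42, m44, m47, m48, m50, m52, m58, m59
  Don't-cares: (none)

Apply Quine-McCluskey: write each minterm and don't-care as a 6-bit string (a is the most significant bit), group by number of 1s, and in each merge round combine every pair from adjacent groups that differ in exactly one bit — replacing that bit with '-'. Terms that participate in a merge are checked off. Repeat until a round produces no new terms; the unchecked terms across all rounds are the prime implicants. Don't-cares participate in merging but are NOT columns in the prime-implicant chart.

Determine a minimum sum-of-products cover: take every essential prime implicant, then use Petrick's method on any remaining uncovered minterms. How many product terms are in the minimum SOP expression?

Round 0: 000001 000010✓ 000110✓ 000111✓ 001010✓ 010000✓ 010110✓ 011101 100010✓ 100101✓ 100111✓ 101010✓ 101100 101111✓ 110000✓ 110010✓ 110100✓ 111010✓ 111011✓
Round 1: -00010✓ -00111 -01010✓ -10000 0-0110 00-010✓ 000-10 00011- 1-0010✓ 1-1010✓ 10-010✓ 10-111 1001-1 11-010✓ 110-00 1100-0 11101-
Round 2: -0-010 1--010
PIs = {-0-010, -00111, -10000, 0-0110, 000-10, 000001, 00011-, 011101, 1--010, 10-111, 1001-1, 101100, 110-00, 1100-0, 11101-}
Coverage chart:
  m1: 000001 ←essential
  m2: -0-010,000-10
  m6: 0-0110,000-10,00011-
  m7: -00111,00011-
  m10: -0-010 ←essential
  m16: -10000 ←essential
  m22: 0-0110 ←essential
  m29: 011101 ←essential
  m34: -0-010,1--010
  m37: 1001-1 ←essential
  m39: -00111,10-111,1001-1
  m42: -0-010,1--010
  m44: 101100 ←essential
  m47: 10-111 ←essential
  m48: -10000,110-00,1100-0
  m50: 1--010,1100-0
  m52: 110-00 ←essential
  m58: 1--010,11101-
  m59: 11101- ←essential
Essential: -0-010, -10000, 0-0110, 000001, 011101, 10-111, 1001-1, 101100, 110-00, 11101-
Petrick residual → -00111, 1--010
Min cover (12 terms): b'd'ef' + b'c'def + bc'd'e'f' + a'c'def' + a'b'c'd'e'f + a'bcde'f + ad'ef' + ab'def + ab'c'df + ab'cde'f' + abc'e'f' + abcd'e

12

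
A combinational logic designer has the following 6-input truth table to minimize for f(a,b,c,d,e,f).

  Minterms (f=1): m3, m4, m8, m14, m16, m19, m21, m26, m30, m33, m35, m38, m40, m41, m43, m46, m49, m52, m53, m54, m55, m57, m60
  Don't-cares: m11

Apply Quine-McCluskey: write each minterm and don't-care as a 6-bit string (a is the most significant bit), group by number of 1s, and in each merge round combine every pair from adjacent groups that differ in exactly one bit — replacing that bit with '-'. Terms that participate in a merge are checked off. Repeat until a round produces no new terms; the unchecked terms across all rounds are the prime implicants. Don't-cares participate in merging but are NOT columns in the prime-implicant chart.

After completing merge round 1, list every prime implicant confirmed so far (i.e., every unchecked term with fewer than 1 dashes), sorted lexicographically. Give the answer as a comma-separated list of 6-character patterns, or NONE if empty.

Round 0: 000011✓ 000100 001000✓ 001011✓ 001110✓ 010000 010011✓ 010101✓ 011010✓ 011110✓ 100001✓ 100011✓ 100110✓ 101000✓ 101001✓ 101011✓ 101110✓ 110001✓ 110100✓ 110101✓ 110110✓ 110111✓ 111001✓ 111100✓
Round 1: -00011✓ -01000 -01011✓ -01110 -10101 0-0011 0-1110 00-011✓ 011-10 1-0001✓ 1-0110 1-1001✓ 10-001✓ 10-011✓ 10-110 1000-1✓ 1010-1✓ 10100- 11-001✓ 11-100 110-01 1101-0✓ 1101-1✓ 11010-✓ 11011-✓
Round 2: -0-011 1--001 10-0-1 1101--
PIs = {-0-011, -01000, -01110, -10101, 0-0011, 0-1110, 000100, 010000, 011-10, 1--001, 1-0110, 10-0-1, 10-110, 10100-, 11-100, 110-01, 1101--}

000100, 010000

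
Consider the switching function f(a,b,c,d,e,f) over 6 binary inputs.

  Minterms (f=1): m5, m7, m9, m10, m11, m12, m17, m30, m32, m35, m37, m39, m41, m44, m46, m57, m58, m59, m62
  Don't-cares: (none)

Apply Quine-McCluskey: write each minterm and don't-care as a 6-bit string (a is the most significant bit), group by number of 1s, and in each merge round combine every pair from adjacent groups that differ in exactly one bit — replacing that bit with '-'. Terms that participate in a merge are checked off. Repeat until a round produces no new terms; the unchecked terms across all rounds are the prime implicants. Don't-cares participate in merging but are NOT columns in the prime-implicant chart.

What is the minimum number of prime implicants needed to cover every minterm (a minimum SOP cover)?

11

Round 0: 000101✓ 000111✓ 001001✓ 001010✓ 001011✓ 001100✓ 010001 011110✓ 100000 100011✓ 100101✓ 100111✓ 101001✓ 101100✓ 101110✓ 111001✓ 111010✓ 111011✓ 111110✓
Round 1: -00101✓ -00111✓ -01001 -01100 -11110 0001-1✓ 0010-1 00101- 1-1001 1-1110 100-11 1001-1✓ 1011-0 111-10 1110-1 11101-
Round 2: -001-1
PIs = {-001-1, -01001, -01100, -11110, 0010-1, 00101-, 010001, 1-1001, 1-1110, 100-11, 100000, 1011-0, 111-10, 1110-1, 11101-}
Coverage chart:
  m5: -001-1 ←essential
  m7: -001-1 ←essential
  m9: -01001,0010-1
  m10: 00101- ←essential
  m11: 0010-1,00101-
  m12: -01100 ←essential
  m17: 010001 ←essential
  m30: -11110 ←essential
  m32: 100000 ←essential
  m35: 100-11 ←essential
  m37: -001-1 ←essential
  m39: -001-1,100-11
  m41: -01001,1-1001
  m44: -01100,1011-0
  m46: 1-1110,1011-0
  m57: 1-1001,1110-1
  m58: 111-10,11101-
  m59: 1110-1,11101-
  m62: -11110,1-1110,111-10
Essential: -001-1, -01100, -11110, 00101-, 010001, 100-11, 100000
Petrick residual → -01001, 1-1001, 1-1110, 11101-
Min cover (11 terms): b'c'df + b'cd'e'f + b'cde'f' + bcdef' + a'b'cd'e + a'bc'd'e'f + acd'e'f + acdef' + ab'c'ef + ab'c'd'e'f' + abcd'e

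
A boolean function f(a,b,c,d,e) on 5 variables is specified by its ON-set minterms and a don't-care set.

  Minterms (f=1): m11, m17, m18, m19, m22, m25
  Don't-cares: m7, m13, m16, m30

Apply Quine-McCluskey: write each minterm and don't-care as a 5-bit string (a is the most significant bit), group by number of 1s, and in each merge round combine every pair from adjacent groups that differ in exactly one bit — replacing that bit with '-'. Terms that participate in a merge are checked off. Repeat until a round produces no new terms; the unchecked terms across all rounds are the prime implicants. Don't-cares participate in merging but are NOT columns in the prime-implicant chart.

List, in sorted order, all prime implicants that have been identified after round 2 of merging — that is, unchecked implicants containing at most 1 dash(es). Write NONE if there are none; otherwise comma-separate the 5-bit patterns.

00111, 01011, 01101, 1-001, 1-110, 10-10

size-2^0 implicants → 00111  01011  01101  10000(✓)  10001(✓)  10010(✓)  10011(✓)  10110(✓)  11001(✓)  11110(✓)
size-2^1 implicants → 1-001  1-110  10-10  100-0(✓)  100-1(✓)  1000-(✓)  1001-(✓)
size-2^2 implicants → 100--
Unchecked terms (primes): 00111, 01011, 01101, 1-001, 1-110, 10-10, 100--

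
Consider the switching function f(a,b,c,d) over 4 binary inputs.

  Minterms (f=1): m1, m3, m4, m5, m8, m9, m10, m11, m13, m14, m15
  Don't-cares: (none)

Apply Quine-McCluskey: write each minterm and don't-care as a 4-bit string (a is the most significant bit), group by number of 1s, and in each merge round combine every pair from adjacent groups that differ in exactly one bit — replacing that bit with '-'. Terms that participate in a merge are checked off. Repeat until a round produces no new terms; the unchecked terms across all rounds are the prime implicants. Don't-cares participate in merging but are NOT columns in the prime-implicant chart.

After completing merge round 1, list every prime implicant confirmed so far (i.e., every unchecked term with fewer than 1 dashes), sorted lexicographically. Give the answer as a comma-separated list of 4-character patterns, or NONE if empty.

NONE

Round 0: 0001✓ 0011✓ 0100✓ 0101✓ 1000✓ 1001✓ 1010✓ 1011✓ 1101✓ 1110✓ 1111✓
Round 1: -001✓ -011✓ -101✓ 0-01✓ 00-1✓ 010- 1-01✓ 1-10✓ 1-11✓ 10-0✓ 10-1✓ 100-✓ 101-✓ 11-1✓ 111-✓
Round 2: --01 -0-1 1--1 1-1- 10--
PIs = {--01, -0-1, 010-, 1--1, 1-1-, 10--}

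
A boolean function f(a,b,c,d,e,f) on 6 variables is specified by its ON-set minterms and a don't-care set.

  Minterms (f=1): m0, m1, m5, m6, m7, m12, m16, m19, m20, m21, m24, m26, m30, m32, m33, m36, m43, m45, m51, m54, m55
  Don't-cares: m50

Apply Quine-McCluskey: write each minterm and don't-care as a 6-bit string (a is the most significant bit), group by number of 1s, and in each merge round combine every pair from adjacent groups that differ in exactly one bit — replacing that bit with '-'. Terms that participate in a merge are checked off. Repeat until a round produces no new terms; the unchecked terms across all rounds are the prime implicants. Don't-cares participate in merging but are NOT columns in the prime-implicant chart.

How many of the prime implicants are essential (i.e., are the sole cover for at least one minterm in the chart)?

size-2^0 implicants → 000000(✓)  000001(✓)  000101(✓)  000110(✓)  000111(✓)  001100  010000(✓)  010011(✓)  010100(✓)  010101(✓)  011000(✓)  011010(✓)  011110(✓)  100000(✓)  100001(✓)  100100(✓)  101011  101101  110010(✓)  110011(✓)  110110(✓)  110111(✓)
size-2^1 implicants → -00000(✓)  -00001(✓)  -10011  0-0000  0-0101  000-01  00000-(✓)  0001-1  00011-  01-000  010-00  01010-  011-10  0110-0  100-00  10000-(✓)  110-10(✓)  110-11(✓)  11001-(✓)  11011-(✓)
size-2^2 implicants → -0000-  110-1-
Unchecked terms (primes): -0000-, -10011, 0-0000, 0-0101, 000-01, 0001-1, 00011-, 001100, 01-000, 010-00, 01010-, 011-10, 0110-0, 100-00, 101011, 101101, 110-1-
Minterm coverage:
  m0 ⊆ -0000-,0-0000
  m1 ⊆ -0000-,000-01
  m5 ⊆ 0-0101,000-01,0001-1
  m6 ⊆ 00011- [E]
  m7 ⊆ 0001-1,00011-
  m12 ⊆ 001100 [E]
  m16 ⊆ 0-0000,01-000,010-00
  m19 ⊆ -10011 [E]
  m20 ⊆ 010-00,01010-
  m21 ⊆ 0-0101,01010-
  m24 ⊆ 01-000,0110-0
  m26 ⊆ 011-10,0110-0
  m30 ⊆ 011-10 [E]
  m32 ⊆ -0000-,100-00
  m33 ⊆ -0000- [E]
  m36 ⊆ 100-00 [E]
  m43 ⊆ 101011 [E]
  m45 ⊆ 101101 [E]
  m51 ⊆ -10011,110-1-
  m54 ⊆ 110-1- [E]
  m55 ⊆ 110-1- [E]
E = {-0000-, -10011, 00011-, 001100, 011-10, 100-00, 101011, 101101, 110-1-}

9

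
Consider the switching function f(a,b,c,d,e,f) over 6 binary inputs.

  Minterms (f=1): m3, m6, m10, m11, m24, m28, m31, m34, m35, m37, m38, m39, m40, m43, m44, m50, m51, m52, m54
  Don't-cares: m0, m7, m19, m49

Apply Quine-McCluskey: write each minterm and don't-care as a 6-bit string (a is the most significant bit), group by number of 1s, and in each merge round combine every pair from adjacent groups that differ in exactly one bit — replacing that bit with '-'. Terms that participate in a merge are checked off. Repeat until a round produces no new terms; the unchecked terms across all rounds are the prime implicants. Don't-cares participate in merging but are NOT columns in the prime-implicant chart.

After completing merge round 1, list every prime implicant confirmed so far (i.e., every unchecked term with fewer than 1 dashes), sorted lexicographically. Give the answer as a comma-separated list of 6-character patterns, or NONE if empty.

Round 0: 000000 000011✓ 000110✓ 000111✓ 001010✓ 001011✓ 010011✓ 011000✓ 011100✓ 011111 100010✓ 100011✓ 100101✓ 100110✓ 100111✓ 101000✓ 101011✓ 101100✓ 110001✓ 110010✓ 110011✓ 110100✓ 110110✓
Round 1: -00011✓ -00110✓ -00111✓ -01011✓ -10011✓ 0-0011✓ 00-011✓ 000-11✓ 00011-✓ 00101- 011-00 1-0010✓ 1-0011✓ 1-0110✓ 10-011✓ 100-10✓ 100-11✓ 10001-✓ 1001-1 10011-✓ 101-00 110-10✓ 1100-1 11001-✓ 1101-0
Round 2: --0011 -0-011 -00-11 -0011- 1-0-10 1-001- 100-1-
PIs = {--0011, -0-011, -00-11, -0011-, 000000, 00101-, 011-00, 011111, 1-0-10, 1-001-, 100-1-, 1001-1, 101-00, 1100-1, 1101-0}

000000, 011111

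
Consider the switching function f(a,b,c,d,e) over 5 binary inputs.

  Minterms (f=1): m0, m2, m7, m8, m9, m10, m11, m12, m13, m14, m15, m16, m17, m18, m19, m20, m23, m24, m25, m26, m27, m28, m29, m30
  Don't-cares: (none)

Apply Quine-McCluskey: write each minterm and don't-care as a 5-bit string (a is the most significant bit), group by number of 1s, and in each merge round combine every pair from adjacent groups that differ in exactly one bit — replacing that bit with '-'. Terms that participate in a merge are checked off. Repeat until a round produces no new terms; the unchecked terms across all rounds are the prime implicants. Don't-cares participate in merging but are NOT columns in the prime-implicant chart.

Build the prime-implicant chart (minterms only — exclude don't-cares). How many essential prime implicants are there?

5

size-2^0 implicants → 00000(✓)  00010(✓)  00111(✓)  01000(✓)  01001(✓)  01010(✓)  01011(✓)  01100(✓)  01101(✓)  01110(✓)  01111(✓)  10000(✓)  10001(✓)  10010(✓)  10011(✓)  10100(✓)  10111(✓)  11000(✓)  11001(✓)  11010(✓)  11011(✓)  11100(✓)  11101(✓)  11110(✓)
size-2^1 implicants → -0000(✓)  -0010(✓)  -0111  -1000(✓)  -1001(✓)  -1010(✓)  -1011(✓)  -1100(✓)  -1101(✓)  -1110(✓)  0-000(✓)  0-010(✓)  0-111  000-0(✓)  01-00(✓)  01-01(✓)  01-10(✓)  01-11(✓)  010-0(✓)  010-1(✓)  0100-(✓)  0101-(✓)  011-0(✓)  011-1(✓)  0110-(✓)  0111-(✓)  1-000(✓)  1-001(✓)  1-010(✓)  1-011(✓)  1-100(✓)  10-00(✓)  10-11  100-0(✓)  100-1(✓)  1000-(✓)  1001-(✓)  11-00(✓)  11-01(✓)  11-10(✓)  110-0(✓)  110-1(✓)  1100-(✓)  1101-(✓)  111-0(✓)  1110-(✓)
size-2^2 implicants → --000(✓)  --010(✓)  -00-0(✓)  -1-00(✓)  -1-01(✓)  -1-10(✓)  -10-0(✓)  -10-1(✓)  -100-(✓)  -101-(✓)  -11-0(✓)  -110-(✓)  0-0-0(✓)  01--0(✓)  01--1(✓)  01-0-(✓)  01-1-(✓)  010--(✓)  011--(✓)  1--00  1-0-0(✓)  1-0-1(✓)  1-00-(✓)  1-01-(✓)  100--(✓)  11--0(✓)  11-0-(✓)  110--(✓)
size-2^3 implicants → --0-0  -1--0  -1-0-  -10--  01---  1-0--
Unchecked terms (primes): --0-0, -0111, -1--0, -1-0-, -10--, 0-111, 01---, 1--00, 1-0--, 10-11
Minterm coverage:
  m0 ⊆ --0-0 [E]
  m2 ⊆ --0-0 [E]
  m7 ⊆ -0111,0-111
  m8 ⊆ --0-0,-1--0,-1-0-,-10--,01---
  m9 ⊆ -1-0-,-10--,01---
  m10 ⊆ --0-0,-1--0,-10--,01---
  m11 ⊆ -10--,01---
  m12 ⊆ -1--0,-1-0-,01---
  m13 ⊆ -1-0-,01---
  m14 ⊆ -1--0,01---
  m15 ⊆ 0-111,01---
  m16 ⊆ --0-0,1--00,1-0--
  m17 ⊆ 1-0-- [E]
  m18 ⊆ --0-0,1-0--
  m19 ⊆ 1-0--,10-11
  m20 ⊆ 1--00 [E]
  m23 ⊆ -0111,10-11
  m24 ⊆ --0-0,-1--0,-1-0-,-10--,1--00,1-0--
  m25 ⊆ -1-0-,-10--,1-0--
  m26 ⊆ --0-0,-1--0,-10--,1-0--
  m27 ⊆ -10--,1-0--
  m28 ⊆ -1--0,-1-0-,1--00
  m29 ⊆ -1-0- [E]
  m30 ⊆ -1--0 [E]
E = {--0-0, -1--0, -1-0-, 1--00, 1-0--}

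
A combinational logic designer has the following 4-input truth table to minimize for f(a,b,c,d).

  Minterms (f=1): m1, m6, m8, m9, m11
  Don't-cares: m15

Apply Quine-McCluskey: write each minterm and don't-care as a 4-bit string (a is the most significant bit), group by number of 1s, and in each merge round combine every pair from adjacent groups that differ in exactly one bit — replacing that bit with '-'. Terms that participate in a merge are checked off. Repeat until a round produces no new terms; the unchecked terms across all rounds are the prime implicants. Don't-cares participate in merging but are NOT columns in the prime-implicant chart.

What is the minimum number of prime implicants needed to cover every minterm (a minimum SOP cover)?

size-2^0 implicants → 0001(✓)  0110  1000(✓)  1001(✓)  1011(✓)  1111(✓)
size-2^1 implicants → -001  1-11  10-1  100-
Unchecked terms (primes): -001, 0110, 1-11, 10-1, 100-
Minterm coverage:
  m1 ⊆ -001 [E]
  m6 ⊆ 0110 [E]
  m8 ⊆ 100- [E]
  m9 ⊆ -001,10-1,100-
  m11 ⊆ 1-11,10-1
E = {-001, 0110, 100-}
Petrick residual → 1-11
Cover = b'c'd + a'bcd' + acd + ab'c'  |cover|=4

4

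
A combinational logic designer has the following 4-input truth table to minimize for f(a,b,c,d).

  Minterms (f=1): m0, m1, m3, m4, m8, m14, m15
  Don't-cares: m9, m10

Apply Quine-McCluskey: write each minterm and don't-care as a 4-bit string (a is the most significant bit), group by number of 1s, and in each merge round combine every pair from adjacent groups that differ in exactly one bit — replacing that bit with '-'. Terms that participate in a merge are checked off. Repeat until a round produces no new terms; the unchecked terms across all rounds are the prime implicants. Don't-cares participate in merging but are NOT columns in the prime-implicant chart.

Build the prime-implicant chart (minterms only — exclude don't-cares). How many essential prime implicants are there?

[col 0] 0000*, 0001*, 0011*, 0100*, 1000*, 1001*, 1010*, 1110*, 1111*
[col 1] -000*, -001*, 0-00, 00-1, 000-*, 1-10, 10-0, 100-*, 111-
[col 2] -00-
Prime implicants: -00-, 0-00, 00-1, 1-10, 10-0, 111-
PI chart (minterm → PIs covering it):
  0 | -00-,0-00
  1 | -00-,00-1
  3 | 00-1  (sole → essential)
  4 | 0-00  (sole → essential)
  8 | -00-,10-0
  14 | 1-10,111-
  15 | 111-  (sole → essential)
Essential prime implicants: 0-00, 00-1, 111-

3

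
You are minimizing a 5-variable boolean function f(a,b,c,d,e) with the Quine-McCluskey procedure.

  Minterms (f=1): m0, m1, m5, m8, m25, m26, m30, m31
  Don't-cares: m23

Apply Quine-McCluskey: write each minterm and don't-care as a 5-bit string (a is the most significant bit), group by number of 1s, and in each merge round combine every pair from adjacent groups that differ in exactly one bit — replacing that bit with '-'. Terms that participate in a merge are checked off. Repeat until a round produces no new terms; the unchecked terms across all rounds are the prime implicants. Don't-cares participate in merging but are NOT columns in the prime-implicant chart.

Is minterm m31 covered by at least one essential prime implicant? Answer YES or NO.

[col 0] 00000*, 00001*, 00101*, 01000*, 10111*, 11001, 11010*, 11110*, 11111*
[col 1] 0-000, 00-01, 0000-, 1-111, 11-10, 1111-
Prime implicants: 0-000, 00-01, 0000-, 1-111, 11-10, 11001, 1111-
PI chart (minterm → PIs covering it):
  0 | 0-000,0000-
  1 | 00-01,0000-
  5 | 00-01  (sole → essential)
  8 | 0-000  (sole → essential)
  25 | 11001  (sole → essential)
  26 | 11-10  (sole → essential)
  30 | 11-10,1111-
  31 | 1-111,1111-
Essential prime implicants: 0-000, 00-01, 11-10, 11001

NO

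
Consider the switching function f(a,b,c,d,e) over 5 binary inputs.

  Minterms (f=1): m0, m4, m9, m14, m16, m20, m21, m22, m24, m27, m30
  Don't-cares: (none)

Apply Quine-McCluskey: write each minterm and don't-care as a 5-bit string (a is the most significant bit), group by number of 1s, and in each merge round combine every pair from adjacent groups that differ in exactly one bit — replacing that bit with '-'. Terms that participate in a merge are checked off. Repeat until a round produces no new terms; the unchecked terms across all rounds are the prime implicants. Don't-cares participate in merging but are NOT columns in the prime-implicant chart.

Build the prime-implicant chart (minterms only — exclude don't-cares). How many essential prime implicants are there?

6

size-2^0 implicants → 00000(✓)  00100(✓)  01001  01110(✓)  10000(✓)  10100(✓)  10101(✓)  10110(✓)  11000(✓)  11011  11110(✓)
size-2^1 implicants → -0000(✓)  -0100(✓)  -1110  00-00(✓)  1-000  1-110  10-00(✓)  101-0  1010-
size-2^2 implicants → -0-00
Unchecked terms (primes): -0-00, -1110, 01001, 1-000, 1-110, 101-0, 1010-, 11011
Minterm coverage:
  m0 ⊆ -0-00 [E]
  m4 ⊆ -0-00 [E]
  m9 ⊆ 01001 [E]
  m14 ⊆ -1110 [E]
  m16 ⊆ -0-00,1-000
  m20 ⊆ -0-00,101-0,1010-
  m21 ⊆ 1010- [E]
  m22 ⊆ 1-110,101-0
  m24 ⊆ 1-000 [E]
  m27 ⊆ 11011 [E]
  m30 ⊆ -1110,1-110
E = {-0-00, -1110, 01001, 1-000, 1010-, 11011}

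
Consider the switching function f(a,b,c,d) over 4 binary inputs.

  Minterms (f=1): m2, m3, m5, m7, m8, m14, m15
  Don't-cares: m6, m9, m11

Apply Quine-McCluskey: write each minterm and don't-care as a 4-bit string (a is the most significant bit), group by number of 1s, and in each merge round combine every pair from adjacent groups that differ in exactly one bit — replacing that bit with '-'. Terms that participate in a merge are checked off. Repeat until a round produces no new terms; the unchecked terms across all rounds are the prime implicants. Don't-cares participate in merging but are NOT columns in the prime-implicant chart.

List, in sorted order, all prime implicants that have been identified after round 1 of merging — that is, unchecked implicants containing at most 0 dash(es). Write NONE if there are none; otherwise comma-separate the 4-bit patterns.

NONE

size-2^0 implicants → 0010(✓)  0011(✓)  0101(✓)  0110(✓)  0111(✓)  1000(✓)  1001(✓)  1011(✓)  1110(✓)  1111(✓)
size-2^1 implicants → -011(✓)  -110(✓)  -111(✓)  0-10(✓)  0-11(✓)  001-(✓)  01-1  011-(✓)  1-11(✓)  10-1  100-  111-(✓)
size-2^2 implicants → --11  -11-  0-1-
Unchecked terms (primes): --11, -11-, 0-1-, 01-1, 10-1, 100-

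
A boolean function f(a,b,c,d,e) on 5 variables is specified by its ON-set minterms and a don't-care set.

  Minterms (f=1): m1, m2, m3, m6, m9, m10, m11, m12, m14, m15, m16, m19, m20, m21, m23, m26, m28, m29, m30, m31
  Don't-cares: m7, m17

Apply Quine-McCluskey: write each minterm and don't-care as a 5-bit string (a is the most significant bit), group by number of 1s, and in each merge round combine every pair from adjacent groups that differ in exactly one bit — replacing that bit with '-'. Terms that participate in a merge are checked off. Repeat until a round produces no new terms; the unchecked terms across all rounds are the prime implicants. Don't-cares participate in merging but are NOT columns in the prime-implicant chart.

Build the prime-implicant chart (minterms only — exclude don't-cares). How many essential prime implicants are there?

Round 0: 00001✓ 00010✓ 00011✓ 00110✓ 00111✓ 01001✓ 01010✓ 01011✓ 01100✓ 01110✓ 01111✓ 10000✓ 10001✓ 10011✓ 10100✓ 10101✓ 10111✓ 11010✓ 11100✓ 11101✓ 11110✓ 11111✓
Round 1: -0001✓ -0011✓ -0111✓ -1010✓ -1100✓ -1110✓ -1111✓ 0-001✓ 0-010✓ 0-011✓ 0-110✓ 0-111✓ 00-10✓ 00-11✓ 000-1✓ 0001-✓ 0011-✓ 01-10✓ 01-11✓ 010-1✓ 0101-✓ 011-0✓ 0111-✓ 1-100✓ 1-101✓ 1-111✓ 10-00✓ 10-01✓ 10-11✓ 100-1✓ 1000-✓ 101-1✓ 1010-✓ 11-10✓ 111-0✓ 111-1✓ 1110-✓ 1111-✓
Round 2: --111 -0-11 -00-1 -1-10 -11-0 -111- 0--10✓ 0--11✓ 0-0-1 0-01-✓ 0-11-✓ 00-1-✓ 01-1-✓ 1-1-1 1-10- 10--1 10-0- 111--
Round 3: 0--1-
PIs = {--111, -0-11, -00-1, -1-10, -11-0, -111-, 0--1-, 0-0-1, 1-1-1, 1-10-, 10--1, 10-0-, 111--}
Coverage chart:
  m1: -00-1,0-0-1
  m2: 0--1- ←essential
  m3: -0-11,-00-1,0--1-,0-0-1
  m6: 0--1- ←essential
  m9: 0-0-1 ←essential
  m10: -1-10,0--1-
  m11: 0--1-,0-0-1
  m12: -11-0 ←essential
  m14: -1-10,-11-0,-111-,0--1-
  m15: --111,-111-,0--1-
  m16: 10-0- ←essential
  m19: -0-11,-00-1,10--1
  m20: 1-10-,10-0-
  m21: 1-1-1,1-10-,10--1,10-0-
  m23: --111,-0-11,1-1-1,10--1
  m26: -1-10 ←essential
  m28: -11-0,1-10-,111--
  m29: 1-1-1,1-10-,111--
  m30: -1-10,-11-0,-111-,111--
  m31: --111,-111-,1-1-1,111--
Essential: -1-10, -11-0, 0--1-, 0-0-1, 10-0-

5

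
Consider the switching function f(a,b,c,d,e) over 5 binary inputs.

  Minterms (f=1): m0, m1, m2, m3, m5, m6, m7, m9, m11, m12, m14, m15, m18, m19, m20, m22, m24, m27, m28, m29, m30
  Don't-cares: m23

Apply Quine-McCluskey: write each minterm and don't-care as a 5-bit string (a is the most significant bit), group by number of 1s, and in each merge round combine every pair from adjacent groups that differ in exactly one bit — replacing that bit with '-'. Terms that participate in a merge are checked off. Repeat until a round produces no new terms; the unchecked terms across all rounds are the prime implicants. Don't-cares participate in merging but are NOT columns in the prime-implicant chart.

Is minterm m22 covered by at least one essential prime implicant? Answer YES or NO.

size-2^0 implicants → 00000(✓)  00001(✓)  00010(✓)  00011(✓)  00101(✓)  00110(✓)  00111(✓)  01001(✓)  01011(✓)  01100(✓)  01110(✓)  01111(✓)  10010(✓)  10011(✓)  10100(✓)  10110(✓)  10111(✓)  11000(✓)  11011(✓)  11100(✓)  11101(✓)  11110(✓)
size-2^1 implicants → -0010(✓)  -0011(✓)  -0110(✓)  -0111(✓)  -1011(✓)  -1100(✓)  -1110(✓)  0-001(✓)  0-011(✓)  0-110(✓)  0-111(✓)  00-01(✓)  00-10(✓)  00-11(✓)  000-0(✓)  000-1(✓)  0000-(✓)  0001-(✓)  001-1(✓)  0011-(✓)  01-11(✓)  010-1(✓)  011-0(✓)  0111-(✓)  1-011(✓)  1-100(✓)  1-110(✓)  10-10(✓)  10-11(✓)  1001-(✓)  101-0(✓)  1011-(✓)  11-00  111-0(✓)  1110-
size-2^2 implicants → --011  --110  -0-10(✓)  -0-11(✓)  -001-(✓)  -011-(✓)  -11-0  0--11  0-0-1  0-11-  00--1  00-1-(✓)  000--  1-1-0  10-1-(✓)
size-2^3 implicants → -0-1-
Unchecked terms (primes): --011, --110, -0-1-, -11-0, 0--11, 0-0-1, 0-11-, 00--1, 000--, 1-1-0, 11-00, 1110-
Minterm coverage:
  m0 ⊆ 000-- [E]
  m1 ⊆ 0-0-1,00--1,000--
  m2 ⊆ -0-1-,000--
  m3 ⊆ --011,-0-1-,0--11,0-0-1,00--1,000--
  m5 ⊆ 00--1 [E]
  m6 ⊆ --110,-0-1-,0-11-
  m7 ⊆ -0-1-,0--11,0-11-,00--1
  m9 ⊆ 0-0-1 [E]
  m11 ⊆ --011,0--11,0-0-1
  m12 ⊆ -11-0 [E]
  m14 ⊆ --110,-11-0,0-11-
  m15 ⊆ 0--11,0-11-
  m18 ⊆ -0-1- [E]
  m19 ⊆ --011,-0-1-
  m20 ⊆ 1-1-0 [E]
  m22 ⊆ --110,-0-1-,1-1-0
  m24 ⊆ 11-00 [E]
  m27 ⊆ --011 [E]
  m28 ⊆ -11-0,1-1-0,11-00,1110-
  m29 ⊆ 1110- [E]
  m30 ⊆ --110,-11-0,1-1-0
E = {--011, -0-1-, -11-0, 0-0-1, 00--1, 000--, 1-1-0, 11-00, 1110-}

YES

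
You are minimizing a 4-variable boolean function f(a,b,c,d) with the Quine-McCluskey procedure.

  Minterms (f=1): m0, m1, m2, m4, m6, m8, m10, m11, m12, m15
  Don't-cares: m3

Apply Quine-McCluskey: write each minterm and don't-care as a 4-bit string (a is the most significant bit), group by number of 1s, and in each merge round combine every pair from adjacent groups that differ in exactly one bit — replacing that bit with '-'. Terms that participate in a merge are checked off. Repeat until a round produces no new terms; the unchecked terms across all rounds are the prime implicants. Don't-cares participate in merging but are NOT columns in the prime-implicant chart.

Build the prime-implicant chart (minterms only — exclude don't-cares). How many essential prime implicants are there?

size-2^0 implicants → 0000(✓)  0001(✓)  0010(✓)  0011(✓)  0100(✓)  0110(✓)  1000(✓)  1010(✓)  1011(✓)  1100(✓)  1111(✓)
size-2^1 implicants → -000(✓)  -010(✓)  -011(✓)  -100(✓)  0-00(✓)  0-10(✓)  00-0(✓)  00-1(✓)  000-(✓)  001-(✓)  01-0(✓)  1-00(✓)  1-11  10-0(✓)  101-(✓)
size-2^2 implicants → --00  -0-0  -01-  0--0  00--
Unchecked terms (primes): --00, -0-0, -01-, 0--0, 00--, 1-11
Minterm coverage:
  m0 ⊆ --00,-0-0,0--0,00--
  m1 ⊆ 00-- [E]
  m2 ⊆ -0-0,-01-,0--0,00--
  m4 ⊆ --00,0--0
  m6 ⊆ 0--0 [E]
  m8 ⊆ --00,-0-0
  m10 ⊆ -0-0,-01-
  m11 ⊆ -01-,1-11
  m12 ⊆ --00 [E]
  m15 ⊆ 1-11 [E]
E = {--00, 0--0, 00--, 1-11}

4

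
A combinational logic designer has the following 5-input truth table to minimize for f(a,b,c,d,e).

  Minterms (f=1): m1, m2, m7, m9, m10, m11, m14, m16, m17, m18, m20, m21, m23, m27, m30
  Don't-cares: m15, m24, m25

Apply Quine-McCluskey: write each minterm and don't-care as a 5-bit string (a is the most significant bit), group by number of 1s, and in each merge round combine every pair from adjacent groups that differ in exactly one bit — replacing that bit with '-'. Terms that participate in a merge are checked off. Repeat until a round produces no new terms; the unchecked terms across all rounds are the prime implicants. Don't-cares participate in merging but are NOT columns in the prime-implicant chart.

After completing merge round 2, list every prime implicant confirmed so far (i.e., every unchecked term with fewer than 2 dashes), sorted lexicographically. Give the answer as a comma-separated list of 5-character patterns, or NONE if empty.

size-2^0 implicants → 00001(✓)  00010(✓)  00111(✓)  01001(✓)  01010(✓)  01011(✓)  01110(✓)  01111(✓)  10000(✓)  10001(✓)  10010(✓)  10100(✓)  10101(✓)  10111(✓)  11000(✓)  11001(✓)  11011(✓)  11110(✓)
size-2^1 implicants → -0001(✓)  -0010  -0111  -1001(✓)  -1011(✓)  -1110  0-001(✓)  0-010  0-111  01-10(✓)  01-11(✓)  010-1(✓)  0101-(✓)  0111-(✓)  1-000(✓)  1-001(✓)  10-00(✓)  10-01(✓)  100-0  1000-(✓)  101-1  1010-(✓)  110-1(✓)  1100-(✓)
size-2^2 implicants → --001  -10-1  01-1-  1-00-  10-0-
Unchecked terms (primes): --001, -0010, -0111, -10-1, -1110, 0-010, 0-111, 01-1-, 1-00-, 10-0-, 100-0, 101-1

-0010, -0111, -1110, 0-010, 0-111, 100-0, 101-1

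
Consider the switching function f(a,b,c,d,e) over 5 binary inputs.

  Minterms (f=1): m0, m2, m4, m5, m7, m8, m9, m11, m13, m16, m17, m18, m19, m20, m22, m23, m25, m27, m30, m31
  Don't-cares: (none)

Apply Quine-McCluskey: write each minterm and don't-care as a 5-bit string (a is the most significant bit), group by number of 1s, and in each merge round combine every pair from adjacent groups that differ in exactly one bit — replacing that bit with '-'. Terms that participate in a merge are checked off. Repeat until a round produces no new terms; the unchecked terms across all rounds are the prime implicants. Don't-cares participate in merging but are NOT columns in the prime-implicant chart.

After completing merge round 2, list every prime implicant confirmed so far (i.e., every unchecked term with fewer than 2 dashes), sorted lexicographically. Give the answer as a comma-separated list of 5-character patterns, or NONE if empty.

Round 0: 00000✓ 00010✓ 00100✓ 00101✓ 00111✓ 01000✓ 01001✓ 01011✓ 01101✓ 10000✓ 10001✓ 10010✓ 10011✓ 10100✓ 10110✓ 10111✓ 11001✓ 11011✓ 11110✓ 11111✓
Round 1: -0000✓ -0010✓ -0100✓ -0111 -1001✓ -1011✓ 0-000 0-101 00-00✓ 000-0✓ 001-1 0010- 01-01 010-1✓ 0100- 1-001✓ 1-011✓ 1-110✓ 1-111✓ 10-00✓ 10-10✓ 10-11✓ 100-0✓ 100-1✓ 1000-✓ 1001-✓ 101-0✓ 1011-✓ 11-11✓ 110-1✓ 1111-✓
Round 2: -0-00 -00-0 -10-1 1--11 1-0-1 1-11- 10--0 10-1- 100--
PIs = {-0-00, -00-0, -0111, -10-1, 0-000, 0-101, 001-1, 0010-, 01-01, 0100-, 1--11, 1-0-1, 1-11-, 10--0, 10-1-, 100--}

-0111, 0-000, 0-101, 001-1, 0010-, 01-01, 0100-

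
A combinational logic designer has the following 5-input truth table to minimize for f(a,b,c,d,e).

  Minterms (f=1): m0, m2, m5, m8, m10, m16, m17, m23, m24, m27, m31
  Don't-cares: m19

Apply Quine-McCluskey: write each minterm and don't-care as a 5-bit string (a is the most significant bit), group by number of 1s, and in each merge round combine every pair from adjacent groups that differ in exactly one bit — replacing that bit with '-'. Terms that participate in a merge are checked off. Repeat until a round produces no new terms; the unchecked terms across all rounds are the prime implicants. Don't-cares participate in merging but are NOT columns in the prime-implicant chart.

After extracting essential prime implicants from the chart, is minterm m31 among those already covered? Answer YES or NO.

[col 0] 00000*, 00010*, 00101, 01000*, 01010*, 10000*, 10001*, 10011*, 10111*, 11000*, 11011*, 11111*
[col 1] -0000*, -1000*, 0-000*, 0-010*, 000-0*, 010-0*, 1-000*, 1-011*, 1-111*, 10-11*, 100-1, 1000-, 11-11*
[col 2] --000, 0-0-0, 1--11
Prime implicants: --000, 0-0-0, 00101, 1--11, 100-1, 1000-
PI chart (minterm → PIs covering it):
  0 | --000,0-0-0
  2 | 0-0-0  (sole → essential)
  5 | 00101  (sole → essential)
  8 | --000,0-0-0
  10 | 0-0-0  (sole → essential)
  16 | --000,1000-
  17 | 100-1,1000-
  23 | 1--11  (sole → essential)
  24 | --000  (sole → essential)
  27 | 1--11  (sole → essential)
  31 | 1--11  (sole → essential)
Essential prime implicants: --000, 0-0-0, 00101, 1--11

YES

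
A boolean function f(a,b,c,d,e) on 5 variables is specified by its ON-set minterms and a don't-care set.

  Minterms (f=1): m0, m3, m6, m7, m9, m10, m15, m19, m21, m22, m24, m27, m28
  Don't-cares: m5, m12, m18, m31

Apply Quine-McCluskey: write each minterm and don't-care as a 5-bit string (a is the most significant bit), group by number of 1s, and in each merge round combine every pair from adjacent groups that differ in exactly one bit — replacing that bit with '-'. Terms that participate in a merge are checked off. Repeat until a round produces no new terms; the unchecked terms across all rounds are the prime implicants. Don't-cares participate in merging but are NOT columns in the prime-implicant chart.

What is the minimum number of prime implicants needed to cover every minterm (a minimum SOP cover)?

[col 0] 00000, 00011*, 00101*, 00110*, 00111*, 01001, 01010, 01100*, 01111*, 10010*, 10011*, 10101*, 10110*, 11000*, 11011*, 11100*, 11111*
[col 1] -0011, -0101, -0110, -1100, -1111, 0-111, 00-11, 001-1, 0011-, 1-011, 10-10, 1001-, 11-00, 11-11
Prime implicants: -0011, -0101, -0110, -1100, -1111, 0-111, 00-11, 00000, 001-1, 0011-, 01001, 01010, 1-011, 10-10, 1001-, 11-00, 11-11
PI chart (minterm → PIs covering it):
  0 | 00000  (sole → essential)
  3 | -0011,00-11
  6 | -0110,0011-
  7 | 0-111,00-11,001-1,0011-
  9 | 01001  (sole → essential)
  10 | 01010  (sole → essential)
  15 | -1111,0-111
  19 | -0011,1-011,1001-
  21 | -0101  (sole → essential)
  22 | -0110,10-10
  24 | 11-00  (sole → essential)
  27 | 1-011,11-11
  28 | -1100,11-00
Essential prime implicants: -0101, 00000, 01001, 01010, 11-00
Petrick residual → -0011, -0110, 0-111, 1-011
Minimum SOP uses 9 PIs: b'c'de + b'cd'e + b'cde' + a'cde + a'b'c'd'e' + a'bc'd'e + a'bc'de' + ac'de + abd'e'

9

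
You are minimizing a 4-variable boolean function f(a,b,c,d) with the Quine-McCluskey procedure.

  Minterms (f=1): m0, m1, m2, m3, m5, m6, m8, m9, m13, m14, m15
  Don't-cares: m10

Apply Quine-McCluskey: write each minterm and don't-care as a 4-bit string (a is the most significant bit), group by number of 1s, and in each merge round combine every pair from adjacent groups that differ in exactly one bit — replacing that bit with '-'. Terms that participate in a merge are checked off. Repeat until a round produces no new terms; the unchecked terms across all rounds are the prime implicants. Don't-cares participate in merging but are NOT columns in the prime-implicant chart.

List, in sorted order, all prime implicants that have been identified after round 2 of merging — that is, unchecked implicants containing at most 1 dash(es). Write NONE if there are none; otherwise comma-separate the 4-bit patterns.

Round 0: 0000✓ 0001✓ 0010✓ 0011✓ 0101✓ 0110✓ 1000✓ 1001✓ 1010✓ 1101✓ 1110✓ 1111✓
Round 1: -000✓ -001✓ -010✓ -101✓ -110✓ 0-01✓ 0-10✓ 00-0✓ 00-1✓ 000-✓ 001-✓ 1-01✓ 1-10✓ 10-0✓ 100-✓ 11-1 111-
Round 2: --01 --10 -0-0 -00- 00--
PIs = {--01, --10, -0-0, -00-, 00--, 11-1, 111-}

11-1, 111-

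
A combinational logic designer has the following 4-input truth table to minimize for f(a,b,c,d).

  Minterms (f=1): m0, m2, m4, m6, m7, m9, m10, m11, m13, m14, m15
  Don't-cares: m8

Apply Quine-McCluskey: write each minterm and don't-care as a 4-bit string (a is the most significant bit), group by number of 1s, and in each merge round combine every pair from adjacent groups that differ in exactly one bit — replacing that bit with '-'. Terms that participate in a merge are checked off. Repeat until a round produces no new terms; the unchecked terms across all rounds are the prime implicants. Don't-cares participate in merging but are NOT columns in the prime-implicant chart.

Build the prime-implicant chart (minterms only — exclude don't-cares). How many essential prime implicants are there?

3

Round 0: 0000✓ 0010✓ 0100✓ 0110✓ 0111✓ 1000✓ 1001✓ 1010✓ 1011✓ 1101✓ 1110✓ 1111✓
Round 1: -000✓ -010✓ -110✓ -111✓ 0-00✓ 0-10✓ 00-0✓ 01-0✓ 011-✓ 1-01✓ 1-10✓ 1-11✓ 10-0✓ 10-1✓ 100-✓ 101-✓ 11-1✓ 111-✓
Round 2: --10 -0-0 -11- 0--0 1--1 1-1- 10--
PIs = {--10, -0-0, -11-, 0--0, 1--1, 1-1-, 10--}
Coverage chart:
  m0: -0-0,0--0
  m2: --10,-0-0,0--0
  m4: 0--0 ←essential
  m6: --10,-11-,0--0
  m7: -11- ←essential
  m9: 1--1,10--
  m10: --10,-0-0,1-1-,10--
  m11: 1--1,1-1-,10--
  m13: 1--1 ←essential
  m14: --10,-11-,1-1-
  m15: -11-,1--1,1-1-
Essential: -11-, 0--0, 1--1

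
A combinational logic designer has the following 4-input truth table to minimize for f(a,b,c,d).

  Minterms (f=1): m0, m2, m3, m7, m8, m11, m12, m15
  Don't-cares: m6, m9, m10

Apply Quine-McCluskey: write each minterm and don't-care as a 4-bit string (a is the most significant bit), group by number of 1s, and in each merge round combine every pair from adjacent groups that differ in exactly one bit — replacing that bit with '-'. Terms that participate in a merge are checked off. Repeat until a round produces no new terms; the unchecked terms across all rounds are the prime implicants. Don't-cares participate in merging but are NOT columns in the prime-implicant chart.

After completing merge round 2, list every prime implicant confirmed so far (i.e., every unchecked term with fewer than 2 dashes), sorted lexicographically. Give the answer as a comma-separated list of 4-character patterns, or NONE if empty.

1-00

[col 0] 0000*, 0010*, 0011*, 0110*, 0111*, 1000*, 1001*, 1010*, 1011*, 1100*, 1111*
[col 1] -000*, -010*, -011*, -111*, 0-10*, 0-11*, 00-0*, 001-*, 011-*, 1-00, 1-11*, 10-0*, 10-1*, 100-*, 101-*
[col 2] --11, -0-0, -01-, 0-1-, 10--
Prime implicants: --11, -0-0, -01-, 0-1-, 1-00, 10--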